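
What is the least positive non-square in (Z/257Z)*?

(2/257) = +1, so 2 is a residue.
(3/257) = −1, so 3 is the smallest positive non-residue mod 257.

3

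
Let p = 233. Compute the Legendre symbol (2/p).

1

Pull out 2: since 233 ≡ 1 (mod 8), (2/233) = +1.
Reached (1/233) = 1. Collecting the sign flips along the way, the symbol is +1.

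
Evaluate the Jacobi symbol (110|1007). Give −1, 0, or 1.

Pull out 2: since 1007 ≡ 7 (mod 8), (2/1007) = +1.
Reciprocity: 55 ≡ 3 and 1007 ≡ 3 (mod 4), so (55/1007) = −(1007/55).
Reduce top mod 55: now compute (17/55).
Reciprocity: 17 ≡ 1 and 55 ≡ 3 (mod 4), so (17/55) = +(55/17).
Reduce top mod 17: now compute (4/17).
Pull out 2^2: since 17 ≡ 1 (mod 8), (2/17) = +1, so (2/17)^2 = +1.
Reached (1/17) = 1. Collecting the sign flips along the way, the symbol is -1.

-1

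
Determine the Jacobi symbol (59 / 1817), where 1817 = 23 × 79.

-1

Reciprocity: 59 ≡ 3 and 1817 ≡ 1 (mod 4), so (59/1817) = +(1817/59).
Reduce top mod 59: now compute (47/59).
Reciprocity: 47 ≡ 3 and 59 ≡ 3 (mod 4), so (47/59) = −(59/47).
Reduce top mod 47: now compute (12/47).
Pull out 2^2: since 47 ≡ 7 (mod 8), (2/47) = +1, so (2/47)^2 = +1.
Reciprocity: 3 ≡ 3 and 47 ≡ 3 (mod 4), so (3/47) = −(47/3).
Reduce top mod 3: now compute (2/3).
Pull out 2: since 3 ≡ 3 (mod 8), (2/3) = -1.
Reached (1/3) = 1. Collecting the sign flips along the way, the symbol is -1.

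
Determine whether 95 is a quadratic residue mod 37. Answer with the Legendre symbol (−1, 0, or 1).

First reduce: 95 ≡ 21 (mod 37).
Reciprocity: 21 ≡ 1 and 37 ≡ 1 (mod 4), so (21/37) = +(37/21).
Reduce top mod 21: now compute (16/21).
Pull out 2^4: since 21 ≡ 5 (mod 8), (2/21) = -1, so (2/21)^4 = +1.
Reached (1/21) = 1. Collecting the sign flips along the way, the symbol is +1.

1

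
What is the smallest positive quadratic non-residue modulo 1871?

7

(2/1871) = +1, so 2 is a residue.
(3/1871) = +1, so 3 is a residue.
(4/1871) = +1, so 4 is a residue.
(5/1871) = +1, so 5 is a residue.
(6/1871) = +1, so 6 is a residue.
(7/1871) = −1, so 7 is the smallest positive non-residue mod 1871.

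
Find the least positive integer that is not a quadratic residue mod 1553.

(2/1553) = +1, so 2 is a residue.
(3/1553) = −1, so 3 is the smallest positive non-residue mod 1553.

3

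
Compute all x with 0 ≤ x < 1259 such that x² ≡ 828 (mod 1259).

Since 1259 ≡ 3 (mod 4), a square root of 828 is 828^((1259+1)/4) = 828^315 mod 1259.
Repeated squaring: 828^2≡688, 828^4≡1219, 828^8≡341, 828^16≡453, 828^32≡1251, 828^64≡64, 828^128≡319, 828^256≡1041 (mod 1259).
828^315 = 828^(256+32+16+8+2+1) ≡ 695 (mod 1259).
Check: 695² = 483025 ≡ 828 (mod 1259). The two roots are 564 and 695.

564, 695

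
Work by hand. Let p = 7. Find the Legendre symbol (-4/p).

First reduce: -4 ≡ 3 (mod 7).
Reciprocity: 3 ≡ 3 and 7 ≡ 3 (mod 4), so (3/7) = −(7/3).
Reduce top mod 3: now compute (1/3).
Reached (1/3) = 1. Collecting the sign flips along the way, the symbol is -1.

-1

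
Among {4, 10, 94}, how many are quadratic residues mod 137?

1

(4/137) = +1 → QR.
(10/137) = -1 → non-residue.
(94/137) = -1 → non-residue.
Total quadratic residues among the 3: 1.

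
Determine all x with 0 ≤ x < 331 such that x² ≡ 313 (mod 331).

106, 225

Since 331 ≡ 3 (mod 4), a square root of 313 is 313^((331+1)/4) = 313^83 mod 331.
Repeated squaring: 313^2≡324, 313^4≡49, 313^8≡84, 313^16≡105, 313^32≡102, 313^64≡143 (mod 331).
313^83 = 313^(64+16+2+1) ≡ 225 (mod 331).
Check: 225² = 50625 ≡ 313 (mod 331). The two roots are 106 and 225.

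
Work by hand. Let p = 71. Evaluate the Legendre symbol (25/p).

Reciprocity: 25 ≡ 1 and 71 ≡ 3 (mod 4), so (25/71) = +(71/25).
Reduce top mod 25: now compute (21/25).
Reciprocity: 21 ≡ 1 and 25 ≡ 1 (mod 4), so (21/25) = +(25/21).
Reduce top mod 21: now compute (4/21).
Pull out 2^2: since 21 ≡ 5 (mod 8), (2/21) = -1, so (2/21)^2 = +1.
Reached (1/21) = 1. Collecting the sign flips along the way, the symbol is +1.

1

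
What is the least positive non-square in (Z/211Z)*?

(2/211) = −1, so 2 is the smallest positive non-residue mod 211.

2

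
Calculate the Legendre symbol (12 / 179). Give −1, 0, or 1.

Euler's criterion: (12/179) ≡ 12^89 (mod 179).
12^2 ≡ 144 (mod 179)
12^4 ≡ 151 (mod 179)
12^8 ≡ 68 (mod 179)
12^16 ≡ 149 (mod 179)
12^32 ≡ 5 (mod 179)
12^64 ≡ 25 (mod 179)
12^89 = 12^(64+16+8+1) ≡ 1 (mod 179).
Result is 1, so (12/179) = 1.

1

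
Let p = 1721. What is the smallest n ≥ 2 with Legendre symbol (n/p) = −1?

3

(2/1721) = +1, so 2 is a residue.
(3/1721) = −1, so 3 is the smallest positive non-residue mod 1721.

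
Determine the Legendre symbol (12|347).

Pull out 2^2: since 347 ≡ 3 (mod 8), (2/347) = -1, so (2/347)^2 = +1.
Reciprocity: 3 ≡ 3 and 347 ≡ 3 (mod 4), so (3/347) = −(347/3).
Reduce top mod 3: now compute (2/3).
Pull out 2: since 3 ≡ 3 (mod 8), (2/3) = -1.
Reached (1/3) = 1. Collecting the sign flips along the way, the symbol is +1.

1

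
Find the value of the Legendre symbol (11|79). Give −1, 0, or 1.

Euler's criterion: (11/79) ≡ 11^39 (mod 79).
11^2 ≡ 42 (mod 79)
11^4 ≡ 26 (mod 79)
11^8 ≡ 44 (mod 79)
11^16 ≡ 40 (mod 79)
11^32 ≡ 20 (mod 79)
11^39 = 11^(32+4+2+1) ≡ 1 (mod 79).
Result is 1, so (11/79) = 1.

1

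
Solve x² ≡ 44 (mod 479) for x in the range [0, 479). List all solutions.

116, 363

Since 479 ≡ 3 (mod 4), a square root of 44 is 44^((479+1)/4) = 44^120 mod 479.
Repeated squaring: 44^2≡20, 44^4≡400, 44^8≡14, 44^16≡196, 44^32≡96, 44^64≡115 (mod 479).
44^120 = 44^(64+32+16+8) ≡ 363 (mod 479).
Check: 363² = 131769 ≡ 44 (mod 479). The two roots are 116 and 363.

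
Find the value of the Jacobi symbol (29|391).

Reciprocity: 29 ≡ 1 and 391 ≡ 3 (mod 4), so (29/391) = +(391/29).
Reduce top mod 29: now compute (14/29).
Pull out 2: since 29 ≡ 5 (mod 8), (2/29) = -1.
Reciprocity: 7 ≡ 3 and 29 ≡ 1 (mod 4), so (7/29) = +(29/7).
Reduce top mod 7: now compute (1/7).
Reached (1/7) = 1. Collecting the sign flips along the way, the symbol is -1.

-1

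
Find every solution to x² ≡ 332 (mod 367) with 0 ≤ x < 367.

168, 199

Since 367 ≡ 3 (mod 4), a square root of 332 is 332^((367+1)/4) = 332^92 mod 367.
Repeated squaring: 332^2≡124, 332^4≡329, 332^8≡343, 332^16≡209, 332^32≡8, 332^64≡64 (mod 367).
332^92 = 332^(64+16+8+4) ≡ 199 (mod 367).
Check: 199² = 39601 ≡ 332 (mod 367). The two roots are 168 and 199.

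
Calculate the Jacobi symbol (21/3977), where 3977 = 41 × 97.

-1

Reciprocity: 21 ≡ 1 and 3977 ≡ 1 (mod 4), so (21/3977) = +(3977/21).
Reduce top mod 21: now compute (8/21).
Pull out 2^3: since 21 ≡ 5 (mod 8), (2/21) = -1, so (2/21)^3 = -1.
Reached (1/21) = 1. Collecting the sign flips along the way, the symbol is -1.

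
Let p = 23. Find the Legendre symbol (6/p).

1

Euler's criterion: (6/23) ≡ 6^11 (mod 23).
6^2 ≡ 13 (mod 23)
6^4 ≡ 8 (mod 23)
6^8 ≡ 18 (mod 23)
6^11 = 6^(8+2+1) ≡ 1 (mod 23).
Result is 1, so (6/23) = 1.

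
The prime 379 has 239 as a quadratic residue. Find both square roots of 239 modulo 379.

Since 379 ≡ 3 (mod 4), a square root of 239 is 239^((379+1)/4) = 239^95 mod 379.
Repeated squaring: 239^2≡271, 239^4≡294, 239^8≡24, 239^16≡197, 239^32≡151, 239^64≡61 (mod 379).
239^95 = 239^(64+16+8+4+2+1) ≡ 121 (mod 379).
Check: 121² = 14641 ≡ 239 (mod 379). The two roots are 121 and 258.

121, 258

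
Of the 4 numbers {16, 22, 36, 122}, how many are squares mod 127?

4

(16/127) = +1 → QR.
(22/127) = +1 → QR.
(36/127) = +1 → QR.
(122/127) = +1 → QR.
Total quadratic residues among the 4: 4.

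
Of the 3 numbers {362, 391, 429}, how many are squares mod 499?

1

(362/499) = -1 → non-residue.
(391/499) = +1 → QR.
(429/499) = -1 → non-residue.
Total quadratic residues among the 3: 1.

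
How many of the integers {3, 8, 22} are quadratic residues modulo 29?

1

(3/29) = -1 → non-residue.
(8/29) = -1 → non-residue.
(22/29) = +1 → QR.
Total quadratic residues among the 3: 1.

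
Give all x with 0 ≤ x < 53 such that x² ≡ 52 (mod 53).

23, 30

53 ≡ 1 (mod 4), so we find a root by search.
Trying successive values, 23² = 529 ≡ 52 (mod 53). The other root is 53 − 23 = 30.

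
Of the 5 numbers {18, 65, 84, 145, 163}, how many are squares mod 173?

(18/173) = -1 → non-residue.
(65/173) = -1 → non-residue.
(84/173) = +1 → QR.
(145/173) = -1 → non-residue.
(163/173) = +1 → QR.
Total quadratic residues among the 5: 2.

2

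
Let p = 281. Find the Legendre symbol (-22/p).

First reduce: -22 ≡ 259 (mod 281).
Reciprocity: 259 ≡ 3 and 281 ≡ 1 (mod 4), so (259/281) = +(281/259).
Reduce top mod 259: now compute (22/259).
Pull out 2: since 259 ≡ 3 (mod 8), (2/259) = -1.
Reciprocity: 11 ≡ 3 and 259 ≡ 3 (mod 4), so (11/259) = −(259/11).
Reduce top mod 11: now compute (6/11).
Pull out 2: since 11 ≡ 3 (mod 8), (2/11) = -1.
Reciprocity: 3 ≡ 3 and 11 ≡ 3 (mod 4), so (3/11) = −(11/3).
Reduce top mod 3: now compute (2/3).
Pull out 2: since 3 ≡ 3 (mod 8), (2/3) = -1.
Reached (1/3) = 1. Collecting the sign flips along the way, the symbol is -1.

-1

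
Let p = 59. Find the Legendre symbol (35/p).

Euler's criterion: (35/59) ≡ 35^29 (mod 59).
35^2 ≡ 45 (mod 59)
35^4 ≡ 19 (mod 59)
35^8 ≡ 7 (mod 59)
35^16 ≡ 49 (mod 59)
35^29 = 35^(16+8+4+1) ≡ 1 (mod 59).
Result is 1, so (35/59) = 1.

1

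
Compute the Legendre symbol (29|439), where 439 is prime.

Reciprocity: 29 ≡ 1 and 439 ≡ 3 (mod 4), so (29/439) = +(439/29).
Reduce top mod 29: now compute (4/29).
Pull out 2^2: since 29 ≡ 5 (mod 8), (2/29) = -1, so (2/29)^2 = +1.
Reached (1/29) = 1. Collecting the sign flips along the way, the symbol is +1.

1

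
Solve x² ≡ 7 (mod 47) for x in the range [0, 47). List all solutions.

17, 30

Since 47 ≡ 3 (mod 4), a square root of 7 is 7^((47+1)/4) = 7^12 mod 47.
Repeated squaring: 7^2≡2, 7^4≡4, 7^8≡16 (mod 47).
7^12 = 7^(8+4) ≡ 17 (mod 47).
Check: 17² = 289 ≡ 7 (mod 47). The two roots are 17 and 30.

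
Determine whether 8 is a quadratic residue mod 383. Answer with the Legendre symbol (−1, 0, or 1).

Euler's criterion: (8/383) ≡ 8^191 (mod 383).
8^2 ≡ 64 (mod 383)
8^4 ≡ 266 (mod 383)
8^8 ≡ 284 (mod 383)
8^16 ≡ 226 (mod 383)
8^32 ≡ 137 (mod 383)
8^64 ≡ 2 (mod 383)
8^128 ≡ 4 (mod 383)
8^191 = 8^(128+32+16+8+4+2+1) ≡ 1 (mod 383).
Result is 1, so (8/383) = 1.

1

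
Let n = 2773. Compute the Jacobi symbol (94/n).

Pull out 2: since 2773 ≡ 5 (mod 8), (2/2773) = -1.
Reciprocity: 47 ≡ 3 and 2773 ≡ 1 (mod 4), so (47/2773) = +(2773/47).
Reduce top mod 47: now compute (0/47).
Top reduces to 0: gcd > 1, so the symbol is 0.

0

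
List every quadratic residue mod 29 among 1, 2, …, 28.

1 4 5 6 7 9 13 16 20 22 23 24 25 28

Square k = 1,…,14 (k and 29−k give the same square):
1²=1, 2²=4, 3²=9, 4²=16, 5²=25, 6²≡7, 7²≡20, 8²≡6, 9²≡23, 10²≡13, 11²≡5, 12²≡28, 13²≡24, 14²≡22 (mod 29).
So the quadratic residues mod 29 are {1, 4, 5, 6, 7, 9, 13, 16, 20, 22, 23, 24, 25, 28}.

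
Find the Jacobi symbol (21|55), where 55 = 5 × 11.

Reciprocity: 21 ≡ 1 and 55 ≡ 3 (mod 4), so (21/55) = +(55/21).
Reduce top mod 21: now compute (13/21).
Reciprocity: 13 ≡ 1 and 21 ≡ 1 (mod 4), so (13/21) = +(21/13).
Reduce top mod 13: now compute (8/13).
Pull out 2^3: since 13 ≡ 5 (mod 8), (2/13) = -1, so (2/13)^3 = -1.
Reached (1/13) = 1. Collecting the sign flips along the way, the symbol is -1.

-1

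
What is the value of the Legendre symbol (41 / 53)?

-1

Reciprocity: 41 ≡ 1 and 53 ≡ 1 (mod 4), so (41/53) = +(53/41).
Reduce top mod 41: now compute (12/41).
Pull out 2^2: since 41 ≡ 1 (mod 8), (2/41) = +1, so (2/41)^2 = +1.
Reciprocity: 3 ≡ 3 and 41 ≡ 1 (mod 4), so (3/41) = +(41/3).
Reduce top mod 3: now compute (2/3).
Pull out 2: since 3 ≡ 3 (mod 8), (2/3) = -1.
Reached (1/3) = 1. Collecting the sign flips along the way, the symbol is -1.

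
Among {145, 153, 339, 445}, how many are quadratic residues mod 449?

(145/449) = -1 → non-residue.
(153/449) = -1 → non-residue.
(339/449) = +1 → QR.
(445/449) = +1 → QR.
Total quadratic residues among the 4: 2.

2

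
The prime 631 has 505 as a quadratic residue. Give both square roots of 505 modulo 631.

Since 631 ≡ 3 (mod 4), a square root of 505 is 505^((631+1)/4) = 505^158 mod 631.
Repeated squaring: 505^2≡101, 505^4≡105, 505^8≡298, 505^16≡464, 505^32≡125, 505^64≡481, 505^128≡415 (mod 631).
505^158 = 505^(128+16+8+4+2) ≡ 170 (mod 631).
Check: 170² = 28900 ≡ 505 (mod 631). The two roots are 170 and 461.

170, 461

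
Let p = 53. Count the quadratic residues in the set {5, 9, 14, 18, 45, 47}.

(5/53) = -1 → non-residue.
(9/53) = +1 → QR.
(14/53) = -1 → non-residue.
(18/53) = -1 → non-residue.
(45/53) = -1 → non-residue.
(47/53) = +1 → QR.
Total quadratic residues among the 6: 2.

2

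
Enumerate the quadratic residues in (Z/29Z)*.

1 4 5 6 7 9 13 16 20 22 23 24 25 28

Square k = 1,…,14 (k and 29−k give the same square):
1²=1, 2²=4, 3²=9, 4²=16, 5²=25, 6²≡7, 7²≡20, 8²≡6, 9²≡23, 10²≡13, 11²≡5, 12²≡28, 13²≡24, 14²≡22 (mod 29).
So the quadratic residues mod 29 are {1, 4, 5, 6, 7, 9, 13, 16, 20, 22, 23, 24, 25, 28}.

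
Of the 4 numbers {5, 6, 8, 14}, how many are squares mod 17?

(5/17) = -1 → non-residue.
(6/17) = -1 → non-residue.
(8/17) = +1 → QR.
(14/17) = -1 → non-residue.
Total quadratic residues among the 4: 1.

1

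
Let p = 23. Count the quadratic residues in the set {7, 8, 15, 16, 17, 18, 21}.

3

(7/23) = -1 → non-residue.
(8/23) = +1 → QR.
(15/23) = -1 → non-residue.
(16/23) = +1 → QR.
(17/23) = -1 → non-residue.
(18/23) = +1 → QR.
(21/23) = -1 → non-residue.
Total quadratic residues among the 7: 3.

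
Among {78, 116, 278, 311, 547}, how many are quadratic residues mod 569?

1

(78/569) = -1 → non-residue.
(116/569) = -1 → non-residue.
(278/569) = +1 → QR.
(311/569) = -1 → non-residue.
(547/569) = -1 → non-residue.
Total quadratic residues among the 5: 1.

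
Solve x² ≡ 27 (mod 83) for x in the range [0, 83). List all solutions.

Since 83 ≡ 3 (mod 4), a square root of 27 is 27^((83+1)/4) = 27^21 mod 83.
Repeated squaring: 27^2≡65, 27^4≡75, 27^8≡64, 27^16≡29 (mod 83).
27^21 = 27^(16+4+1) ≡ 44 (mod 83).
Check: 44² = 1936 ≡ 27 (mod 83). The two roots are 39 and 44.

39, 44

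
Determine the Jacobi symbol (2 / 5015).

1

Pull out 2: since 5015 ≡ 7 (mod 8), (2/5015) = +1.
Reached (1/5015) = 1. Collecting the sign flips along the way, the symbol is +1.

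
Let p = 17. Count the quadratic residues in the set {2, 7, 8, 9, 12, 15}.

4

(2/17) = +1 → QR.
(7/17) = -1 → non-residue.
(8/17) = +1 → QR.
(9/17) = +1 → QR.
(12/17) = -1 → non-residue.
(15/17) = +1 → QR.
Total quadratic residues among the 6: 4.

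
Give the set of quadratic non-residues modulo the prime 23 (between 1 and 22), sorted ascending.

Square k = 1,…,11 (k and 23−k give the same square):
1²=1, 2²=4, 3²=9, 4²=16, 5²≡2, 6²≡13, 7²≡3, 8²≡18, 9²≡12, 10²≡8, 11²≡6 (mod 23).
The residues are {1, 2, 3, 4, 6, 8, 9, 12, 13, 16, 18}; the non-residues are the remaining 11 nonzero classes.

5 7 10 11 14 15 17 19 20 21 22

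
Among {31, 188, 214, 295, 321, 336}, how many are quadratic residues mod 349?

(31/349) = +1 → QR.
(188/349) = -1 → non-residue.
(214/349) = +1 → QR.
(295/349) = -1 → non-residue.
(321/349) = -1 → non-residue.
(336/349) = -1 → non-residue.
Total quadratic residues among the 6: 2.

2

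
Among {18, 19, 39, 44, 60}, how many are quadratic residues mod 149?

2

(18/149) = -1 → non-residue.
(19/149) = +1 → QR.
(39/149) = +1 → QR.
(44/149) = -1 → non-residue.
(60/149) = -1 → non-residue.
Total quadratic residues among the 5: 2.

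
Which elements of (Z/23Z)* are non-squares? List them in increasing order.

5,7,10,11,14,15,17,19,20,21,22

Square k = 1,…,11 (k and 23−k give the same square):
1²=1, 2²=4, 3²=9, 4²=16, 5²≡2, 6²≡13, 7²≡3, 8²≡18, 9²≡12, 10²≡8, 11²≡6 (mod 23).
The residues are {1, 2, 3, 4, 6, 8, 9, 12, 13, 16, 18}; the non-residues are the remaining 11 nonzero classes.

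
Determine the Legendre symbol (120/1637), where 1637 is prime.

Pull out 2^3: since 1637 ≡ 5 (mod 8), (2/1637) = -1, so (2/1637)^3 = -1.
Reciprocity: 15 ≡ 3 and 1637 ≡ 1 (mod 4), so (15/1637) = +(1637/15).
Reduce top mod 15: now compute (2/15).
Pull out 2: since 15 ≡ 7 (mod 8), (2/15) = +1.
Reached (1/15) = 1. Collecting the sign flips along the way, the symbol is -1.

-1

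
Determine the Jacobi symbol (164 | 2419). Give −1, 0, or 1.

Pull out 2^2: since 2419 ≡ 3 (mod 8), (2/2419) = -1, so (2/2419)^2 = +1.
Reciprocity: 41 ≡ 1 and 2419 ≡ 3 (mod 4), so (41/2419) = +(2419/41).
Reduce top mod 41: now compute (0/41).
Top reduces to 0: gcd > 1, so the symbol is 0.

0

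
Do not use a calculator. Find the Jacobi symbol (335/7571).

0

Reciprocity: 335 ≡ 3 and 7571 ≡ 3 (mod 4), so (335/7571) = −(7571/335).
Reduce top mod 335: now compute (201/335).
Reciprocity: 201 ≡ 1 and 335 ≡ 3 (mod 4), so (201/335) = +(335/201).
Reduce top mod 201: now compute (134/201).
Pull out 2: since 201 ≡ 1 (mod 8), (2/201) = +1.
Reciprocity: 67 ≡ 3 and 201 ≡ 1 (mod 4), so (67/201) = +(201/67).
Reduce top mod 67: now compute (0/67).
Top reduces to 0: gcd > 1, so the symbol is 0.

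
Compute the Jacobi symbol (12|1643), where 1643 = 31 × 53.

Pull out 2^2: since 1643 ≡ 3 (mod 8), (2/1643) = -1, so (2/1643)^2 = +1.
Reciprocity: 3 ≡ 3 and 1643 ≡ 3 (mod 4), so (3/1643) = −(1643/3).
Reduce top mod 3: now compute (2/3).
Pull out 2: since 3 ≡ 3 (mod 8), (2/3) = -1.
Reached (1/3) = 1. Collecting the sign flips along the way, the symbol is +1.

1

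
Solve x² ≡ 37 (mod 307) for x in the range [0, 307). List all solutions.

Since 307 ≡ 3 (mod 4), a square root of 37 is 37^((307+1)/4) = 37^77 mod 307.
Repeated squaring: 37^2≡141, 37^4≡233, 37^8≡257, 37^16≡44, 37^32≡94, 37^64≡240 (mod 307).
37^77 = 37^(64+8+4+1) ≡ 246 (mod 307).
Check: 246² = 60516 ≡ 37 (mod 307). The two roots are 61 and 246.

61, 246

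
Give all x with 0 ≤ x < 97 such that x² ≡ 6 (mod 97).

97 ≡ 1 (mod 4), so we find a root by search.
Trying successive values, 43² = 1849 ≡ 6 (mod 97). The other root is 97 − 43 = 54.

43, 54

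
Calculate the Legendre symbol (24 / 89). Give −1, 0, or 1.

Pull out 2^3: since 89 ≡ 1 (mod 8), (2/89) = +1, so (2/89)^3 = +1.
Reciprocity: 3 ≡ 3 and 89 ≡ 1 (mod 4), so (3/89) = +(89/3).
Reduce top mod 3: now compute (2/3).
Pull out 2: since 3 ≡ 3 (mod 8), (2/3) = -1.
Reached (1/3) = 1. Collecting the sign flips along the way, the symbol is -1.

-1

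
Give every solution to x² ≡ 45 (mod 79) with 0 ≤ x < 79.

Since 79 ≡ 3 (mod 4), a square root of 45 is 45^((79+1)/4) = 45^20 mod 79.
Repeated squaring: 45^2≡50, 45^4≡51, 45^8≡73, 45^16≡36 (mod 79).
45^20 = 45^(16+4) ≡ 19 (mod 79).
Check: 19² = 361 ≡ 45 (mod 79). The two roots are 19 and 60.

19, 60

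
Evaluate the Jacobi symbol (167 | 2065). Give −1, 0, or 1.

Reciprocity: 167 ≡ 3 and 2065 ≡ 1 (mod 4), so (167/2065) = +(2065/167).
Reduce top mod 167: now compute (61/167).
Reciprocity: 61 ≡ 1 and 167 ≡ 3 (mod 4), so (61/167) = +(167/61).
Reduce top mod 61: now compute (45/61).
Reciprocity: 45 ≡ 1 and 61 ≡ 1 (mod 4), so (45/61) = +(61/45).
Reduce top mod 45: now compute (16/45).
Pull out 2^4: since 45 ≡ 5 (mod 8), (2/45) = -1, so (2/45)^4 = +1.
Reached (1/45) = 1. Collecting the sign flips along the way, the symbol is +1.

1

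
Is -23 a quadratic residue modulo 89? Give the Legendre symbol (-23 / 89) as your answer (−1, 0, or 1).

Euler's criterion: (-23/89) ≡ 66^44 (mod 89).
66^2 ≡ 84 (mod 89)
66^4 ≡ 25 (mod 89)
66^8 ≡ 2 (mod 89)
66^16 ≡ 4 (mod 89)
66^32 ≡ 16 (mod 89)
66^44 = 66^(32+8+4) ≡ 88 (mod 89).
Result is 88 ≡ −1, so (-23/89) = −1.

-1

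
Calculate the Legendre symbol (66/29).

First reduce: 66 ≡ 8 (mod 29).
Pull out 2^3: since 29 ≡ 5 (mod 8), (2/29) = -1, so (2/29)^3 = -1.
Reached (1/29) = 1. Collecting the sign flips along the way, the symbol is -1.

-1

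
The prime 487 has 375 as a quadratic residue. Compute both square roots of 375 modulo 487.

146, 341

Since 487 ≡ 3 (mod 4), a square root of 375 is 375^((487+1)/4) = 375^122 mod 487.
Repeated squaring: 375^2≡369, 375^4≡288, 375^8≡154, 375^16≡340, 375^32≡181, 375^64≡132 (mod 487).
375^122 = 375^(64+32+16+8+2) ≡ 146 (mod 487).
Check: 146² = 21316 ≡ 375 (mod 487). The two roots are 146 and 341.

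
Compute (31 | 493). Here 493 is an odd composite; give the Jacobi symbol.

1

Reciprocity: 31 ≡ 3 and 493 ≡ 1 (mod 4), so (31/493) = +(493/31).
Reduce top mod 31: now compute (28/31).
Pull out 2^2: since 31 ≡ 7 (mod 8), (2/31) = +1, so (2/31)^2 = +1.
Reciprocity: 7 ≡ 3 and 31 ≡ 3 (mod 4), so (7/31) = −(31/7).
Reduce top mod 7: now compute (3/7).
Reciprocity: 3 ≡ 3 and 7 ≡ 3 (mod 4), so (3/7) = −(7/3).
Reduce top mod 3: now compute (1/3).
Reached (1/3) = 1. Collecting the sign flips along the way, the symbol is +1.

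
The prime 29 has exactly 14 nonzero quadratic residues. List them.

1 4 5 6 7 9 13 16 20 22 23 24 25 28

Square k = 1,…,14 (k and 29−k give the same square):
1²=1, 2²=4, 3²=9, 4²=16, 5²=25, 6²≡7, 7²≡20, 8²≡6, 9²≡23, 10²≡13, 11²≡5, 12²≡28, 13²≡24, 14²≡22 (mod 29).
So the quadratic residues mod 29 are {1, 4, 5, 6, 7, 9, 13, 16, 20, 22, 23, 24, 25, 28}.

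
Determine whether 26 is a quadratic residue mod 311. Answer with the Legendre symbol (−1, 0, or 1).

1

Pull out 2: since 311 ≡ 7 (mod 8), (2/311) = +1.
Reciprocity: 13 ≡ 1 and 311 ≡ 3 (mod 4), so (13/311) = +(311/13).
Reduce top mod 13: now compute (12/13).
Pull out 2^2: since 13 ≡ 5 (mod 8), (2/13) = -1, so (2/13)^2 = +1.
Reciprocity: 3 ≡ 3 and 13 ≡ 1 (mod 4), so (3/13) = +(13/3).
Reduce top mod 3: now compute (1/3).
Reached (1/3) = 1. Collecting the sign flips along the way, the symbol is +1.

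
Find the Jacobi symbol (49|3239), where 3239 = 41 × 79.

1

Reciprocity: 49 ≡ 1 and 3239 ≡ 3 (mod 4), so (49/3239) = +(3239/49).
Reduce top mod 49: now compute (5/49).
Reciprocity: 5 ≡ 1 and 49 ≡ 1 (mod 4), so (5/49) = +(49/5).
Reduce top mod 5: now compute (4/5).
Pull out 2^2: since 5 ≡ 5 (mod 8), (2/5) = -1, so (2/5)^2 = +1.
Reached (1/5) = 1. Collecting the sign flips along the way, the symbol is +1.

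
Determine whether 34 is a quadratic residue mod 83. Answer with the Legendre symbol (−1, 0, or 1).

-1

Pull out 2: since 83 ≡ 3 (mod 8), (2/83) = -1.
Reciprocity: 17 ≡ 1 and 83 ≡ 3 (mod 4), so (17/83) = +(83/17).
Reduce top mod 17: now compute (15/17).
Reciprocity: 15 ≡ 3 and 17 ≡ 1 (mod 4), so (15/17) = +(17/15).
Reduce top mod 15: now compute (2/15).
Pull out 2: since 15 ≡ 7 (mod 8), (2/15) = +1.
Reached (1/15) = 1. Collecting the sign flips along the way, the symbol is -1.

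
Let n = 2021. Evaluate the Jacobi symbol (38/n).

Pull out 2: since 2021 ≡ 5 (mod 8), (2/2021) = -1.
Reciprocity: 19 ≡ 3 and 2021 ≡ 1 (mod 4), so (19/2021) = +(2021/19).
Reduce top mod 19: now compute (7/19).
Reciprocity: 7 ≡ 3 and 19 ≡ 3 (mod 4), so (7/19) = −(19/7).
Reduce top mod 7: now compute (5/7).
Reciprocity: 5 ≡ 1 and 7 ≡ 3 (mod 4), so (5/7) = +(7/5).
Reduce top mod 5: now compute (2/5).
Pull out 2: since 5 ≡ 5 (mod 8), (2/5) = -1.
Reached (1/5) = 1. Collecting the sign flips along the way, the symbol is -1.

-1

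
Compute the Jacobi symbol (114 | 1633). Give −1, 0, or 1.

-1

Pull out 2: since 1633 ≡ 1 (mod 8), (2/1633) = +1.
Reciprocity: 57 ≡ 1 and 1633 ≡ 1 (mod 4), so (57/1633) = +(1633/57).
Reduce top mod 57: now compute (37/57).
Reciprocity: 37 ≡ 1 and 57 ≡ 1 (mod 4), so (37/57) = +(57/37).
Reduce top mod 37: now compute (20/37).
Pull out 2^2: since 37 ≡ 5 (mod 8), (2/37) = -1, so (2/37)^2 = +1.
Reciprocity: 5 ≡ 1 and 37 ≡ 1 (mod 4), so (5/37) = +(37/5).
Reduce top mod 5: now compute (2/5).
Pull out 2: since 5 ≡ 5 (mod 8), (2/5) = -1.
Reached (1/5) = 1. Collecting the sign flips along the way, the symbol is -1.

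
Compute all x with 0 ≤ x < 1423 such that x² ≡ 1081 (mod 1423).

Since 1423 ≡ 3 (mod 4), a square root of 1081 is 1081^((1423+1)/4) = 1081^356 mod 1423.
Repeated squaring: 1081^2≡278, 1081^4≡442, 1081^8≡413, 1081^16≡1232, 1081^32≡906, 1081^64≡1188, 1081^128≡1151, 1081^256≡1411 (mod 1423).
1081^356 = 1081^(256+64+32+4) ≡ 339 (mod 1423).
Check: 339² = 114921 ≡ 1081 (mod 1423). The two roots are 339 and 1084.

339, 1084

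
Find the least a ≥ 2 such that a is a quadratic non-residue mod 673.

5

(2/673) = +1, so 2 is a residue.
(3/673) = +1, so 3 is a residue.
(4/673) = +1, so 4 is a residue.
(5/673) = −1, so 5 is the smallest positive non-residue mod 673.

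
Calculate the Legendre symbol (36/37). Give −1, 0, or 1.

1

Euler's criterion: (36/37) ≡ 36^18 (mod 37).
36^2 ≡ 1 (mod 37)
36^4 ≡ 1 (mod 37)
36^8 ≡ 1 (mod 37)
36^16 ≡ 1 (mod 37)
36^18 = 36^(16+2) ≡ 1 (mod 37).
Result is 1, so (36/37) = 1.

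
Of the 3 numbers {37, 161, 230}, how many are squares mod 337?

(37/337) = +1 → QR.
(161/337) = -1 → non-residue.
(230/337) = +1 → QR.
Total quadratic residues among the 3: 2.

2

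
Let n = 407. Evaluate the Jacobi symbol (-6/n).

First reduce: -6 ≡ 401 (mod 407).
Reciprocity: 401 ≡ 1 and 407 ≡ 3 (mod 4), so (401/407) = +(407/401).
Reduce top mod 401: now compute (6/401).
Pull out 2: since 401 ≡ 1 (mod 8), (2/401) = +1.
Reciprocity: 3 ≡ 3 and 401 ≡ 1 (mod 4), so (3/401) = +(401/3).
Reduce top mod 3: now compute (2/3).
Pull out 2: since 3 ≡ 3 (mod 8), (2/3) = -1.
Reached (1/3) = 1. Collecting the sign flips along the way, the symbol is -1.

-1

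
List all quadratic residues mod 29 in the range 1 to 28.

1,4,5,6,7,9,13,16,20,22,23,24,25,28

Square k = 1,…,14 (k and 29−k give the same square):
1²=1, 2²=4, 3²=9, 4²=16, 5²=25, 6²≡7, 7²≡20, 8²≡6, 9²≡23, 10²≡13, 11²≡5, 12²≡28, 13²≡24, 14²≡22 (mod 29).
So the quadratic residues mod 29 are {1, 4, 5, 6, 7, 9, 13, 16, 20, 22, 23, 24, 25, 28}.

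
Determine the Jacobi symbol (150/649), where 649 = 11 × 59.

1

Pull out 2: since 649 ≡ 1 (mod 8), (2/649) = +1.
Reciprocity: 75 ≡ 3 and 649 ≡ 1 (mod 4), so (75/649) = +(649/75).
Reduce top mod 75: now compute (49/75).
Reciprocity: 49 ≡ 1 and 75 ≡ 3 (mod 4), so (49/75) = +(75/49).
Reduce top mod 49: now compute (26/49).
Pull out 2: since 49 ≡ 1 (mod 8), (2/49) = +1.
Reciprocity: 13 ≡ 1 and 49 ≡ 1 (mod 4), so (13/49) = +(49/13).
Reduce top mod 13: now compute (10/13).
Pull out 2: since 13 ≡ 5 (mod 8), (2/13) = -1.
Reciprocity: 5 ≡ 1 and 13 ≡ 1 (mod 4), so (5/13) = +(13/5).
Reduce top mod 5: now compute (3/5).
Reciprocity: 3 ≡ 3 and 5 ≡ 1 (mod 4), so (3/5) = +(5/3).
Reduce top mod 3: now compute (2/3).
Pull out 2: since 3 ≡ 3 (mod 8), (2/3) = -1.
Reached (1/3) = 1. Collecting the sign flips along the way, the symbol is +1.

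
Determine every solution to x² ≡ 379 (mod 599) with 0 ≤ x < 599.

233, 366

Since 599 ≡ 3 (mod 4), a square root of 379 is 379^((599+1)/4) = 379^150 mod 599.
Repeated squaring: 379^2≡480, 379^4≡384, 379^8≡102, 379^16≡221, 379^32≡322, 379^64≡57, 379^128≡254 (mod 599).
379^150 = 379^(128+16+4+2) ≡ 233 (mod 599).
Check: 233² = 54289 ≡ 379 (mod 599). The two roots are 233 and 366.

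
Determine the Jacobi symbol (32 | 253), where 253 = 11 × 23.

Pull out 2^5: since 253 ≡ 5 (mod 8), (2/253) = -1, so (2/253)^5 = -1.
Reached (1/253) = 1. Collecting the sign flips along the way, the symbol is -1.

-1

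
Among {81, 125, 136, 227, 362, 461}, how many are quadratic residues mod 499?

4

(81/499) = +1 → QR.
(125/499) = +1 → QR.
(136/499) = +1 → QR.
(227/499) = +1 → QR.
(362/499) = -1 → non-residue.
(461/499) = -1 → non-residue.
Total quadratic residues among the 6: 4.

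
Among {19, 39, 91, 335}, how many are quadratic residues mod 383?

(19/383) = +1 → QR.
(39/383) = -1 → non-residue.
(91/383) = -1 → non-residue.
(335/383) = -1 → non-residue.
Total quadratic residues among the 4: 1.

1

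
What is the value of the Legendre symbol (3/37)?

1

Reciprocity: 3 ≡ 3 and 37 ≡ 1 (mod 4), so (3/37) = +(37/3).
Reduce top mod 3: now compute (1/3).
Reached (1/3) = 1. Collecting the sign flips along the way, the symbol is +1.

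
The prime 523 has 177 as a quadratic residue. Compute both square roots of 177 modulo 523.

159, 364

Since 523 ≡ 3 (mod 4), a square root of 177 is 177^((523+1)/4) = 177^131 mod 523.
Repeated squaring: 177^2≡472, 177^4≡509, 177^8≡196, 177^16≡237, 177^32≡208, 177^64≡378, 177^128≡105 (mod 523).
177^131 = 177^(128+2+1) ≡ 364 (mod 523).
Check: 364² = 132496 ≡ 177 (mod 523). The two roots are 159 and 364.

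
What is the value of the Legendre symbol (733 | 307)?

Euler's criterion: (733/307) ≡ 119^153 (mod 307).
119^2 ≡ 39 (mod 307)
119^4 ≡ 293 (mod 307)
119^8 ≡ 196 (mod 307)
119^16 ≡ 41 (mod 307)
119^32 ≡ 146 (mod 307)
119^64 ≡ 133 (mod 307)
119^128 ≡ 190 (mod 307)
119^153 = 119^(128+16+8+1) ≡ 1 (mod 307).
Result is 1, so (733/307) = 1.

1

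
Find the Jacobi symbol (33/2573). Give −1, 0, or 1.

1

Reciprocity: 33 ≡ 1 and 2573 ≡ 1 (mod 4), so (33/2573) = +(2573/33).
Reduce top mod 33: now compute (32/33).
Pull out 2^5: since 33 ≡ 1 (mod 8), (2/33) = +1, so (2/33)^5 = +1.
Reached (1/33) = 1. Collecting the sign flips along the way, the symbol is +1.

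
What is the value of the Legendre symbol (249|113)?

First reduce: 249 ≡ 23 (mod 113).
Reciprocity: 23 ≡ 3 and 113 ≡ 1 (mod 4), so (23/113) = +(113/23).
Reduce top mod 23: now compute (21/23).
Reciprocity: 21 ≡ 1 and 23 ≡ 3 (mod 4), so (21/23) = +(23/21).
Reduce top mod 21: now compute (2/21).
Pull out 2: since 21 ≡ 5 (mod 8), (2/21) = -1.
Reached (1/21) = 1. Collecting the sign flips along the way, the symbol is -1.

-1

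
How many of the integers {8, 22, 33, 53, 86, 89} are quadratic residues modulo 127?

2

(8/127) = +1 → QR.
(22/127) = +1 → QR.
(33/127) = -1 → non-residue.
(53/127) = -1 → non-residue.
(86/127) = -1 → non-residue.
(89/127) = -1 → non-residue.
Total quadratic residues among the 6: 2.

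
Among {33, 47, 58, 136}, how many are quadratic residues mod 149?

2

(33/149) = +1 → QR.
(47/149) = +1 → QR.
(58/149) = -1 → non-residue.
(136/149) = -1 → non-residue.
Total quadratic residues among the 4: 2.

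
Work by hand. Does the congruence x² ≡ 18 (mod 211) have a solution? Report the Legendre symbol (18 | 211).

Euler's criterion: (18/211) ≡ 18^105 (mod 211).
18^2 ≡ 113 (mod 211)
18^4 ≡ 109 (mod 211)
18^8 ≡ 65 (mod 211)
18^16 ≡ 5 (mod 211)
18^32 ≡ 25 (mod 211)
18^64 ≡ 203 (mod 211)
18^105 = 18^(64+32+8+1) ≡ 210 (mod 211).
Result is 210 ≡ −1, so (18/211) = −1.

-1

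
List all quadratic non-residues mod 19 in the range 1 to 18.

2, 3, 8, 10, 12, 13, 14, 15, 18

Square k = 1,…,9 (k and 19−k give the same square):
1²=1, 2²=4, 3²=9, 4²=16, 5²≡6, 6²≡17, 7²≡11, 8²≡7, 9²≡5 (mod 19).
The residues are {1, 4, 5, 6, 7, 9, 11, 16, 17}; the non-residues are the remaining 9 nonzero classes.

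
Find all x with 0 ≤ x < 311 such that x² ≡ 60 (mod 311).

Since 311 ≡ 3 (mod 4), a square root of 60 is 60^((311+1)/4) = 60^78 mod 311.
Repeated squaring: 60^2≡179, 60^4≡8, 60^8≡64, 60^16≡53, 60^32≡10, 60^64≡100 (mod 311).
60^78 = 60^(64+8+4+2) ≡ 252 (mod 311).
Check: 252² = 63504 ≡ 60 (mod 311). The two roots are 59 and 252.

59, 252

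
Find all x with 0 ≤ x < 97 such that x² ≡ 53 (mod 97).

97 ≡ 1 (mod 4), so we find a root by search.
Trying successive values, 21² = 441 ≡ 53 (mod 97). The other root is 97 − 21 = 76.

21, 76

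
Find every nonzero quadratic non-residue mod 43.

Square k = 1,…,21 (k and 43−k give the same square):
1²=1, 2²=4, 3²=9, 4²=16, 5²=25, 6²=36, 7²≡6, 8²≡21, 9²≡38, 10²≡14, 11²≡35, 12²≡15, 13²≡40, 14²≡24, 15²≡10, 16²≡41, 17²≡31, 18²≡23, 19²≡17, 20²≡13, 21²≡11 (mod 43).
The residues are {1, 4, 6, 9, 10, 11, 13, 14, 15, 16, 17, 21, 23, 24, 25, 31, 35, 36, 38, 40, 41}; the non-residues are the remaining 21 nonzero classes.

2,3,5,7,8,12,18,19,20,22,26,27,28,29,30,32,33,34,37,39,42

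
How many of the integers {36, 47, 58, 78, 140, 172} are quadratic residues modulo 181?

(36/181) = +1 → QR.
(47/181) = -1 → non-residue.
(58/181) = -1 → non-residue.
(78/181) = -1 → non-residue.
(140/181) = -1 → non-residue.
(172/181) = +1 → QR.
Total quadratic residues among the 6: 2.

2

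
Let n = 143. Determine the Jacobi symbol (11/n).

0

Reciprocity: 11 ≡ 3 and 143 ≡ 3 (mod 4), so (11/143) = −(143/11).
Reduce top mod 11: now compute (0/11).
Top reduces to 0: gcd > 1, so the symbol is 0.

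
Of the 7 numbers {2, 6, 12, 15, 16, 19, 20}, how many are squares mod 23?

4

(2/23) = +1 → QR.
(6/23) = +1 → QR.
(12/23) = +1 → QR.
(15/23) = -1 → non-residue.
(16/23) = +1 → QR.
(19/23) = -1 → non-residue.
(20/23) = -1 → non-residue.
Total quadratic residues among the 7: 4.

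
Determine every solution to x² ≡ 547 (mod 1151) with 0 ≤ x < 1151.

Since 1151 ≡ 3 (mod 4), a square root of 547 is 547^((1151+1)/4) = 547^288 mod 1151.
Repeated squaring: 547^2≡1100, 547^4≡299, 547^8≡774, 547^16≡556, 547^32≡668, 547^64≡787, 547^128≡131, 547^256≡1047 (mod 1151).
547^288 = 547^(256+32) ≡ 739 (mod 1151).
Check: 739² = 546121 ≡ 547 (mod 1151). The two roots are 412 and 739.

412, 739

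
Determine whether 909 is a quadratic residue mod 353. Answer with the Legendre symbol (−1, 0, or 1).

Euler's criterion: (909/353) ≡ 203^176 (mod 353).
203^2 ≡ 261 (mod 353)
203^4 ≡ 345 (mod 353)
203^8 ≡ 64 (mod 353)
203^16 ≡ 213 (mod 353)
203^32 ≡ 185 (mod 353)
203^64 ≡ 337 (mod 353)
203^128 ≡ 256 (mod 353)
203^176 = 203^(128+32+16) ≡ 352 (mod 353).
Result is 352 ≡ −1, so (909/353) = −1.

-1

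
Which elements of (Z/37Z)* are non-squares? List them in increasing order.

2,5,6,8,13,14,15,17,18,19,20,22,23,24,29,31,32,35

Square k = 1,…,18 (k and 37−k give the same square):
1²=1, 2²=4, 3²=9, 4²=16, 5²=25, 6²=36, 7²≡12, 8²≡27, 9²≡7, 10²≡26, 11²≡10, 12²≡33, 13²≡21, 14²≡11, 15²≡3, 16²≡34, 17²≡30, 18²≡28 (mod 37).
The residues are {1, 3, 4, 7, 9, 10, 11, 12, 16, 21, 25, 26, 27, 28, 30, 33, 34, 36}; the non-residues are the remaining 18 nonzero classes.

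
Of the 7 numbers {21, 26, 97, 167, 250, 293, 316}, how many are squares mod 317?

(21/317) = -1 → non-residue.
(26/317) = +1 → QR.
(97/317) = -1 → non-residue.
(167/317) = +1 → QR.
(250/317) = +1 → QR.
(293/317) = +1 → QR.
(316/317) = +1 → QR.
Total quadratic residues among the 7: 5.

5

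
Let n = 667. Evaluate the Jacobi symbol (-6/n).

-1

First reduce: -6 ≡ 661 (mod 667).
Reciprocity: 661 ≡ 1 and 667 ≡ 3 (mod 4), so (661/667) = +(667/661).
Reduce top mod 661: now compute (6/661).
Pull out 2: since 661 ≡ 5 (mod 8), (2/661) = -1.
Reciprocity: 3 ≡ 3 and 661 ≡ 1 (mod 4), so (3/661) = +(661/3).
Reduce top mod 3: now compute (1/3).
Reached (1/3) = 1. Collecting the sign flips along the way, the symbol is -1.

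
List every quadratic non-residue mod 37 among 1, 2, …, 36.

Square k = 1,…,18 (k and 37−k give the same square):
1²=1, 2²=4, 3²=9, 4²=16, 5²=25, 6²=36, 7²≡12, 8²≡27, 9²≡7, 10²≡26, 11²≡10, 12²≡33, 13²≡21, 14²≡11, 15²≡3, 16²≡34, 17²≡30, 18²≡28 (mod 37).
The residues are {1, 3, 4, 7, 9, 10, 11, 12, 16, 21, 25, 26, 27, 28, 30, 33, 34, 36}; the non-residues are the remaining 18 nonzero classes.

2 5 6 8 13 14 15 17 18 19 20 22 23 24 29 31 32 35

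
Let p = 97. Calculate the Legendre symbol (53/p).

Reciprocity: 53 ≡ 1 and 97 ≡ 1 (mod 4), so (53/97) = +(97/53).
Reduce top mod 53: now compute (44/53).
Pull out 2^2: since 53 ≡ 5 (mod 8), (2/53) = -1, so (2/53)^2 = +1.
Reciprocity: 11 ≡ 3 and 53 ≡ 1 (mod 4), so (11/53) = +(53/11).
Reduce top mod 11: now compute (9/11).
Reciprocity: 9 ≡ 1 and 11 ≡ 3 (mod 4), so (9/11) = +(11/9).
Reduce top mod 9: now compute (2/9).
Pull out 2: since 9 ≡ 1 (mod 8), (2/9) = +1.
Reached (1/9) = 1. Collecting the sign flips along the way, the symbol is +1.

1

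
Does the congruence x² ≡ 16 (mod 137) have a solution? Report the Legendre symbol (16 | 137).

1

Pull out 2^4: since 137 ≡ 1 (mod 8), (2/137) = +1, so (2/137)^4 = +1.
Reached (1/137) = 1. Collecting the sign flips along the way, the symbol is +1.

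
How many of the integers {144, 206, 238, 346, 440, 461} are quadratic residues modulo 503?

(144/503) = +1 → QR.
(206/503) = -1 → non-residue.
(238/503) = -1 → non-residue.
(346/503) = +1 → QR.
(440/503) = -1 → non-residue.
(461/503) = -1 → non-residue.
Total quadratic residues among the 6: 2.

2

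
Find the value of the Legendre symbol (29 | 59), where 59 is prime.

Euler's criterion: (29/59) ≡ 29^29 (mod 59).
29^2 ≡ 15 (mod 59)
29^4 ≡ 48 (mod 59)
29^8 ≡ 3 (mod 59)
29^16 ≡ 9 (mod 59)
29^29 = 29^(16+8+4+1) ≡ 1 (mod 59).
Result is 1, so (29/59) = 1.

1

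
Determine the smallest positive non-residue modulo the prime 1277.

(2/1277) = −1, so 2 is the smallest positive non-residue mod 1277.

2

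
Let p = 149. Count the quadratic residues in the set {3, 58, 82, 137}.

1

(3/149) = -1 → non-residue.
(58/149) = -1 → non-residue.
(82/149) = +1 → QR.
(137/149) = -1 → non-residue.
Total quadratic residues among the 4: 1.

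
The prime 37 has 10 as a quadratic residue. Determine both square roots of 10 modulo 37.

37 ≡ 1 (mod 4), so we find a root by search.
Trying successive values, 11² = 121 ≡ 10 (mod 37). The other root is 37 − 11 = 26.

11, 26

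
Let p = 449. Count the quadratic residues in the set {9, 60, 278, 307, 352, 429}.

(9/449) = +1 → QR.
(60/449) = -1 → non-residue.
(278/449) = -1 → non-residue.
(307/449) = -1 → non-residue.
(352/449) = +1 → QR.
(429/449) = +1 → QR.
Total quadratic residues among the 6: 3.

3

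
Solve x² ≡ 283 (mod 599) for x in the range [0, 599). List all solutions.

Since 599 ≡ 3 (mod 4), a square root of 283 is 283^((599+1)/4) = 283^150 mod 599.
Repeated squaring: 283^2≡422, 283^4≡181, 283^8≡415, 283^16≡312, 283^32≡306, 283^64≡192, 283^128≡325 (mod 599).
283^150 = 283^(128+16+4+2) ≡ 108 (mod 599).
Check: 108² = 11664 ≡ 283 (mod 599). The two roots are 108 and 491.

108, 491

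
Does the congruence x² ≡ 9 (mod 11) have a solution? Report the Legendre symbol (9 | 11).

Euler's criterion: (9/11) ≡ 9^5 (mod 11).
9^2 ≡ 4 (mod 11)
9^4 ≡ 5 (mod 11)
9^5 = 9^(4+1) ≡ 1 (mod 11).
Result is 1, so (9/11) = 1.

1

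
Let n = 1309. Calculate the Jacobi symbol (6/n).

-1

Pull out 2: since 1309 ≡ 5 (mod 8), (2/1309) = -1.
Reciprocity: 3 ≡ 3 and 1309 ≡ 1 (mod 4), so (3/1309) = +(1309/3).
Reduce top mod 3: now compute (1/3).
Reached (1/3) = 1. Collecting the sign flips along the way, the symbol is -1.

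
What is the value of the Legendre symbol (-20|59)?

-1

First reduce: -20 ≡ 39 (mod 59).
Reciprocity: 39 ≡ 3 and 59 ≡ 3 (mod 4), so (39/59) = −(59/39).
Reduce top mod 39: now compute (20/39).
Pull out 2^2: since 39 ≡ 7 (mod 8), (2/39) = +1, so (2/39)^2 = +1.
Reciprocity: 5 ≡ 1 and 39 ≡ 3 (mod 4), so (5/39) = +(39/5).
Reduce top mod 5: now compute (4/5).
Pull out 2^2: since 5 ≡ 5 (mod 8), (2/5) = -1, so (2/5)^2 = +1.
Reached (1/5) = 1. Collecting the sign flips along the way, the symbol is -1.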